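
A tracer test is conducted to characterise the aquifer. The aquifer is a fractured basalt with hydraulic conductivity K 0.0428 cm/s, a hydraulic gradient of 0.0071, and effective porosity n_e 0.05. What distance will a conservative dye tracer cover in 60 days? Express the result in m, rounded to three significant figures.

315 m

K = 0.0428 cm/s × 864 = 36.98 m/d
Darcy flux q = K·i = 36.98 × 0.0071 = 0.2626 m/d
v = Ki/n = 36.98·0.0071/0.05 = 5.251 m/d
L = v × T = 5.251 × 60 = 315.1 m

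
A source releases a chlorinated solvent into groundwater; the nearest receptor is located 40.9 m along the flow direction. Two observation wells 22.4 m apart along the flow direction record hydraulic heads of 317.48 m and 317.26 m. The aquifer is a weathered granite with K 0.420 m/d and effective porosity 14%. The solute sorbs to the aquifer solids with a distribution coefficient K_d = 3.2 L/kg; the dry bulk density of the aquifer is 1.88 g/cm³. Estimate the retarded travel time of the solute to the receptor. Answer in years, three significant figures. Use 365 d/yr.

167 years

Hydraulic gradient i = (317.48 − 317.26) / 22.4 = 0.22 / 22.4 = 0.009821
Specific discharge q = 0.420 × 0.009821 = 0.004125 m/d
v = Ki/n = 0.420·0.009821/0.14 = 0.02946 m/d
Retardation R = 1 + ρ_b·K_d/n = 1 + 1.88×3.2/0.14 = 43.97
Contaminant velocity v_c = v/R = 0.02946/43.97 = 6.701e-4 m/d
t = L/v_c = 40.9/6.701e-4 = 61040 d
   = 61040/365 = 167 yr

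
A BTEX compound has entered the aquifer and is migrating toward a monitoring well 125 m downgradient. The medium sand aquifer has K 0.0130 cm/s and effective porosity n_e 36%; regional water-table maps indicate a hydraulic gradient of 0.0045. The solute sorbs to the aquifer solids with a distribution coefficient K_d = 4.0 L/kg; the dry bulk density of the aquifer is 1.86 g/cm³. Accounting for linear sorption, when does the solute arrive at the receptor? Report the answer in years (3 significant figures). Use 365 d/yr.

52.8 years

K = 0.0130 cm/s × 864 = 11.23 m/d
Specific discharge q = 11.23 × 0.0045 = 0.05054 m/d
Seepage velocity v = q / n = 0.05054 / 0.36 = 0.1404 m/d
Retardation R = 1 + ρ_b·K_d/n = 1 + 1.86×4.0/0.36 = 21.67
Contaminant velocity v_c = v/R = 0.1404/21.67 = 0.006480 m/d
t = L/v_c = 125/0.006480 = 19290 d
   = 19290/365 = 52.8 yr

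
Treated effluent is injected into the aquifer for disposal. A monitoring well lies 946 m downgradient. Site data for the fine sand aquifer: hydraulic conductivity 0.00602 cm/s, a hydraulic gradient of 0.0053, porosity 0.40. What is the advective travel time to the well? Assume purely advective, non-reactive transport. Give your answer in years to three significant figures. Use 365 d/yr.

K = 0.00602 cm/s × 864 = 5.201 m/d
Darcy flux q = K·i = 5.201 × 0.0053 = 0.02757 m/d
Average linear velocity = 0.02757 / 0.40 = 0.06892 m/d
t = L / v = 946 / 0.06892 = 13730 d
   = 13730 / 365 = 37.6 yr

37.6 years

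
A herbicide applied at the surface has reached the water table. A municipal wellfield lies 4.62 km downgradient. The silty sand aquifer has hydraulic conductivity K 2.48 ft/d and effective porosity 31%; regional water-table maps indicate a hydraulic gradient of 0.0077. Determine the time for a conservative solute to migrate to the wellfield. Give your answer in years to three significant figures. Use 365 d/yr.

674 years

K = 2.48 ft/d × 0.3048 = 0.7559 m/d
Specific discharge q = 0.7559 × 0.0077 = 0.005820 m/d
Average linear velocity = 0.005820 / 0.31 = 0.01878 m/d
L = 4.62 km = 4620 m
t = L / v = 4620 / 0.01878 = 246100 d
   = 246100 / 365 = 674 yr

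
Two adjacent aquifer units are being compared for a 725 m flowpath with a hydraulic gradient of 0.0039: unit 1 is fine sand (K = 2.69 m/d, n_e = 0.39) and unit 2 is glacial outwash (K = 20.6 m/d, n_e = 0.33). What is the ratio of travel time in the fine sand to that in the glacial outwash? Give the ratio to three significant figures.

Unit 1 (fine sand): v = 2.69×0.0039/0.39 = 0.02690 m/d, t = 725/0.02690 = 26950 d
Unit 2 (glacial outwash): v = 20.6×0.0039/0.33 = 0.2435 m/d, t = 725/0.2435 = 2978 d
t(fine sand) / t(glacial outwash) = 26950/2978 = 9.05

9.05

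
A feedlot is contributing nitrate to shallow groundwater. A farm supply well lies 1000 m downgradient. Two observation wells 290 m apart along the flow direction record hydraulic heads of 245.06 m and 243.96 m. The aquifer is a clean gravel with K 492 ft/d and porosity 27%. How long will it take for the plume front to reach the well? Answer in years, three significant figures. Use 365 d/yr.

Hydraulic gradient i = (245.06 − 243.96) / 290 = 1.10 / 290 = 0.003793
K = 492 ft/d × 0.3048 = 150.0 m/d
Darcy flux q = K·i = 150.0 × 0.003793 = 0.5688 m/d
Seepage velocity v = q / n = 0.5688 / 0.27 = 2.107 m/d
t = L / v = 1000 / 2.107 = 474.7 d
   = 474.7 / 365 = 1.30 yr

1.30 years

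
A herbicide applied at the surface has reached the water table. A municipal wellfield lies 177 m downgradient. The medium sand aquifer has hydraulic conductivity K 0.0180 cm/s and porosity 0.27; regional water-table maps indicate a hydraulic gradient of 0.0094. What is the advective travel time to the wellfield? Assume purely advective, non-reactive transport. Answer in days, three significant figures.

327 days

K = 0.0180 cm/s × 864 = 15.55 m/d
q = Ki = 15.55 × 0.0094 = 0.1462 m/d
Average linear velocity = 0.1462 / 0.27 = 0.5414 m/d
t = L / v = 177 / 0.5414 = 326.9 d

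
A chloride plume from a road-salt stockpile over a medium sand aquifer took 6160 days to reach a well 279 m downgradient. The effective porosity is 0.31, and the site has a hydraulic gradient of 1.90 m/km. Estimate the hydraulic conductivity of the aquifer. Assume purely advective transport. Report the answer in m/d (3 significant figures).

7.39 m/d

v = L / t = 279 / 6160 = 0.04529 m/d
K = v · n / i = 0.04529 × 0.31 / 0.0019 = 7.39 m/d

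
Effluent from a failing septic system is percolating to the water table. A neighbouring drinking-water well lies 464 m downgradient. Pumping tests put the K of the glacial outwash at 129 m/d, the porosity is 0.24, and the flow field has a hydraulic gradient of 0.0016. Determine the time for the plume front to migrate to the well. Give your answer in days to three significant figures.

Darcy flux q = K·i = 129 × 0.0016 = 0.2064 m/d
v = Ki/n = 129·0.0016/0.24 = 0.8600 m/d
t = L / v = 464 / 0.8600 = 539.5 d

540 days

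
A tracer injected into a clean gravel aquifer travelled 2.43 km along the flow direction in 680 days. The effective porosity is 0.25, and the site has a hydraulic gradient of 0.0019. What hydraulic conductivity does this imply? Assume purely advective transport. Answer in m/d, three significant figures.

L = 2.43 km = 2430 m
v = L / t = 2430 / 680 = 3.574 m/d
K = v · n / i = 3.574 × 0.25 / 0.0019 = 470 m/d

470 m/d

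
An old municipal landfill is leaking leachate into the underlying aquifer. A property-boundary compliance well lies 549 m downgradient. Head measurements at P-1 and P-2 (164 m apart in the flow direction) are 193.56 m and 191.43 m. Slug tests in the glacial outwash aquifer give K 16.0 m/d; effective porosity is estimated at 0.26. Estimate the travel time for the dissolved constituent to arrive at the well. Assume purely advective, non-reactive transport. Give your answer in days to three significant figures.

687 days

Hydraulic gradient i = (193.56 − 191.43) / 164 = 2.13 / 164 = 0.01299
Specific discharge q = 16.0 × 0.01299 = 0.2078 m/d
v_s = q/n_e = 0.2078/0.26 = 0.7992 m/d
t = L / v = 549 / 0.7992 = 686.9 d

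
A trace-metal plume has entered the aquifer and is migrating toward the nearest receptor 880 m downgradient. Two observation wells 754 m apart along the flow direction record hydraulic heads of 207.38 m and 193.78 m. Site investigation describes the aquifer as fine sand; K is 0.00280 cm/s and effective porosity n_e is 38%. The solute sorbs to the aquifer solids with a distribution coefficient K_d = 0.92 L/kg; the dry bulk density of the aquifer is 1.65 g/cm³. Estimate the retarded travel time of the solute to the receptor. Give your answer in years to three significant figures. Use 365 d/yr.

Hydraulic gradient i = (207.38 − 193.78) / 754 = 13.60 / 754 = 0.01804
K = 0.00280 cm/s × 864 = 2.419 m/d
Darcy flux q = K·i = 2.419 × 0.01804 = 0.04364 m/d
v = Ki/n = 2.419·0.01804/0.38 = 0.1148 m/d
Retardation R = 1 + ρ_b·K_d/n = 1 + 1.65×0.92/0.38 = 4.995
Contaminant velocity v_c = v/R = 0.1148/4.995 = 0.02299 m/d
t = L/v_c = 880/0.02299 = 38280 d
   = 38280/365 = 105 yr

105 years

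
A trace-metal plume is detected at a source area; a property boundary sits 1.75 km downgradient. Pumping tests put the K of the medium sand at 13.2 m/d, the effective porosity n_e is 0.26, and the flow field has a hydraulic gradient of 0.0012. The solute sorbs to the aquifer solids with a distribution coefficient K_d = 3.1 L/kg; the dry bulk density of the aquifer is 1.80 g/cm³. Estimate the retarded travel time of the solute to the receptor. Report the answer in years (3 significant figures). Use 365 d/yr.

Specific discharge q = 13.2 × 0.0012 = 0.01584 m/d
v = Ki/n = 13.2·0.0012/0.26 = 0.06092 m/d
Retardation R = 1 + ρ_b·K_d/n = 1 + 1.80×3.1/0.26 = 22.46
Contaminant velocity v_c = v/R = 0.06092/22.46 = 0.002712 m/d
L = 1.75 km = 1750 m
t = L/v_c = 1750/0.002712 = 645200 d
   = 645200/365 = 1770 yr

1770 years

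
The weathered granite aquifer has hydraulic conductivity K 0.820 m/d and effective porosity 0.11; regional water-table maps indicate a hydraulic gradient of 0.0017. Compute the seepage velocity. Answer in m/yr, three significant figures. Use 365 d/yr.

4.63 m/yr

Specific discharge q = 0.820 × 0.0017 = 0.001394 m/d
Average linear velocity = 0.001394 / 0.11 = 0.01267 m/d
   = 0.01267 × 365 = 4.63 m/yr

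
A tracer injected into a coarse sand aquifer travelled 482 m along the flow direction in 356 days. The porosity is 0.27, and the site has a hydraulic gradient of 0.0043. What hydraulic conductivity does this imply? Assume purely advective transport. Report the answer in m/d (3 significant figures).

85.0 m/d

v = L / t = 482 / 356 = 1.354 m/d
K = v · n / i = 1.354 × 0.27 / 0.0043 = 85.0 m/d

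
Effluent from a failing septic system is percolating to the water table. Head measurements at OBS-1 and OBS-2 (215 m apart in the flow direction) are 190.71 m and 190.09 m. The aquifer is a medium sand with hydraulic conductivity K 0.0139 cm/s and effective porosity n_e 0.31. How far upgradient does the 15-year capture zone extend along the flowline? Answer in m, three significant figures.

Hydraulic gradient i = (190.71 − 190.09) / 215 = 0.62 / 215 = 0.002884
K = 0.0139 cm/s × 864 = 12.01 m/d
Specific discharge q = 12.01 × 0.002884 = 0.03463 m/d
Average linear velocity = 0.03463 / 0.31 = 0.1117 m/d
T = 15 yr × 365 = 5475 d
L = v × T = 0.1117 × 5475 = 611.7 m

612 m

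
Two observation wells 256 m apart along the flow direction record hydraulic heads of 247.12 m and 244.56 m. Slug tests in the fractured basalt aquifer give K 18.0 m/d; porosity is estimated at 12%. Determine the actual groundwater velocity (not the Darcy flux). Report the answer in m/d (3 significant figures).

Hydraulic gradient i = (247.12 − 244.56) / 256 = 2.56 / 256 = 0.01000
Darcy flux q = K·i = 18.0 × 0.01000 = 0.1800 m/d
Average linear velocity = 0.1800 / 0.12 = 1.500 m/d

1.50 m/d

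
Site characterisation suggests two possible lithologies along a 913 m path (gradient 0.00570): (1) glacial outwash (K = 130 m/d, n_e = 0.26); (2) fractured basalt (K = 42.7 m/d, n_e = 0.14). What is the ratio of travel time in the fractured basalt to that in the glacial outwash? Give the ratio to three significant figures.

Unit 1 (glacial outwash): v = 130×0.0057/0.26 = 2.850 m/d, t = 913/2.850 = 320.4 d
Unit 2 (fractured basalt): v = 42.7×0.0057/0.14 = 1.739 m/d, t = 913/1.739 = 525.2 d
t(fractured basalt) / t(glacial outwash) = 525.2/320.4 = 1.64

1.64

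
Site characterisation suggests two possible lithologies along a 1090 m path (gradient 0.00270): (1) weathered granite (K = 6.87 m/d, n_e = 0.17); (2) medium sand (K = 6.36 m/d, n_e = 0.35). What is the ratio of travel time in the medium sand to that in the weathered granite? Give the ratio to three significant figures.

Unit 1 (weathered granite): v = 6.87×0.0027/0.17 = 0.1091 m/d, t = 1090/0.1091 = 9990 d
Unit 2 (medium sand): v = 6.36×0.0027/0.35 = 0.04906 m/d, t = 1090/0.04906 = 22220 d
t(medium sand) / t(weathered granite) = 22220/9990 = 2.22

2.22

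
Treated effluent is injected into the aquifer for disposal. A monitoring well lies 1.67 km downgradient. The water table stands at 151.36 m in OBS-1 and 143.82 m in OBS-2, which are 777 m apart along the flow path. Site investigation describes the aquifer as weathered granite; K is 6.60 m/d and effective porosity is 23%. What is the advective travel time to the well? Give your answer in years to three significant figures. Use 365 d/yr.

16.4 years

Hydraulic gradient i = (151.36 − 143.82) / 777 = 7.54 / 777 = 0.009704
q = Ki = 6.60 × 0.009704 = 0.06405 m/d
Seepage velocity v = q / n = 0.06405 / 0.23 = 0.2785 m/d
L = 1.67 km = 1670 m
t = L / v = 1670 / 0.2785 = 5997 d
   = 5997 / 365 = 16.4 yr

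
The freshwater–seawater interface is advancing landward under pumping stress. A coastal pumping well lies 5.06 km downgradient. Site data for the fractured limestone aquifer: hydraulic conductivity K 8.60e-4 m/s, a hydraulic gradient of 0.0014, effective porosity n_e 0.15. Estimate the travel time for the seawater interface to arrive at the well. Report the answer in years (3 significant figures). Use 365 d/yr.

K = 8.60e-4 m/s × 86400 s/d = 74.30 m/d
q = Ki = 74.30 × 0.0014 = 0.1040 m/d
Average linear velocity = 0.1040 / 0.15 = 0.6935 m/d
L = 5.06 km = 5060 m
t = L / v = 5060 / 0.6935 = 7296 d
   = 7296 / 365 = 20.0 yr

20.0 years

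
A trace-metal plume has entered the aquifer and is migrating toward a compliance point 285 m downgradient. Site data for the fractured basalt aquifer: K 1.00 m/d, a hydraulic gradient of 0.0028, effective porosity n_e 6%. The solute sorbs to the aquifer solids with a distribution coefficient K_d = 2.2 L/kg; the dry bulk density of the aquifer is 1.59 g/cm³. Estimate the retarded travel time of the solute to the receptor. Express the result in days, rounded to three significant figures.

362000 days

Specific discharge q = 1.00 × 0.0028 = 0.002800 m/d
Average linear velocity = 0.002800 / 0.06 = 0.04667 m/d
Retardation R = 1 + ρ_b·K_d/n = 1 + 1.59×2.2/0.06 = 59.30
Contaminant velocity v_c = v/R = 0.04667/59.30 = 7.870e-4 m/d
t = L/v_c = 285/7.870e-4 = 362200 d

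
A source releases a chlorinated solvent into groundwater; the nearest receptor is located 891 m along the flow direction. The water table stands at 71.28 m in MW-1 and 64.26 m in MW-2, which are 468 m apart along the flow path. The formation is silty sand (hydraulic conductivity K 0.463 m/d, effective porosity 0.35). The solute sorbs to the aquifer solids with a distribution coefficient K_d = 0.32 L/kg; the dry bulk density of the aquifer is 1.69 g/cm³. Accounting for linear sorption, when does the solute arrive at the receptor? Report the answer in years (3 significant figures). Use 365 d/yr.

313 years

Hydraulic gradient i = (71.28 − 64.26) / 468 = 7.02 / 468 = 0.01500
Darcy flux q = K·i = 0.463 × 0.01500 = 0.006945 m/d
v_s = q/n_e = 0.006945/0.35 = 0.01984 m/d
Retardation R = 1 + ρ_b·K_d/n = 1 + 1.69×0.32/0.35 = 2.545
Contaminant velocity v_c = v/R = 0.01984/2.545 = 0.007796 m/d
t = L/v_c = 891/0.007796 = 114300 d
   = 114300/365 = 313 yr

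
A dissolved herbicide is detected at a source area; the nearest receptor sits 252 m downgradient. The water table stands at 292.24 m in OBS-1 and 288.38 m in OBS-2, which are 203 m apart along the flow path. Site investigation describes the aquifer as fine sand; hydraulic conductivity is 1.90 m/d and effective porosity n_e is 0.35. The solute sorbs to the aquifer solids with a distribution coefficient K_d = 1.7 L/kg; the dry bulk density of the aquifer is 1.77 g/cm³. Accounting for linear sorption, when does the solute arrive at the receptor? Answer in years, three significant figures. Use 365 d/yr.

Hydraulic gradient i = (292.24 − 288.38) / 203 = 3.86 / 203 = 0.01901
q = Ki = 1.90 × 0.01901 = 0.03613 m/d
v = Ki/n = 1.90·0.01901/0.35 = 0.1032 m/d
Retardation R = 1 + ρ_b·K_d/n = 1 + 1.77×1.7/0.35 = 9.597
Contaminant velocity v_c = v/R = 0.1032/9.597 = 0.01076 m/d
t = L/v_c = 252/0.01076 = 23430 d
   = 23430/365 = 64.2 yr

64.2 years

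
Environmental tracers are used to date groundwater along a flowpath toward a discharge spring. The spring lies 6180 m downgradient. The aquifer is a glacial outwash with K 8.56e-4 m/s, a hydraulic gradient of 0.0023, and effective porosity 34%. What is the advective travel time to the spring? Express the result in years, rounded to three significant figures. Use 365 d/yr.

K = 8.56e-4 m/s × 86400 s/d = 73.96 m/d
q = Ki = 73.96 × 0.0023 = 0.1701 m/d
v_s = q/n_e = 0.1701/0.34 = 0.5003 m/d
t = L / v = 6180 / 0.5003 = 12350 d
   = 12350 / 365 = 33.8 yr

33.8 years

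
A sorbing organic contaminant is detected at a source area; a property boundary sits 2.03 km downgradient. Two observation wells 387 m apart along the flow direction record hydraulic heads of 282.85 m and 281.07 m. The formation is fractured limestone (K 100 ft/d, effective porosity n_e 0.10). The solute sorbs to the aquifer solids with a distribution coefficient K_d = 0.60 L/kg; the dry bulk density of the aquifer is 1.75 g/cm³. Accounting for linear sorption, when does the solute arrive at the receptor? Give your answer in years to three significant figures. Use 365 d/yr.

Hydraulic gradient i = (282.85 − 281.07) / 387 = 1.78 / 387 = 0.004599
K = 100 ft/d × 0.3048 = 30.48 m/d
Darcy flux q = K·i = 30.48 × 0.004599 = 0.1402 m/d
v = Ki/n = 30.48·0.004599/0.10 = 1.402 m/d
Retardation R = 1 + ρ_b·K_d/n = 1 + 1.75×0.60/0.10 = 11.50
Contaminant velocity v_c = v/R = 1.402/11.50 = 0.1219 m/d
L = 2.03 km = 2030 m
t = L/v_c = 2030/0.1219 = 16650 d
   = 16650/365 = 45.6 yr

45.6 years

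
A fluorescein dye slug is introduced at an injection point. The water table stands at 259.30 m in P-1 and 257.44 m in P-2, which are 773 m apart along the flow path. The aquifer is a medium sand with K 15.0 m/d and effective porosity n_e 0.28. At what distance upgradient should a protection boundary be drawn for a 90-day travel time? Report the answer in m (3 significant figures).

Hydraulic gradient i = (259.30 − 257.44) / 773 = 1.86 / 773 = 0.002406
Darcy flux q = K·i = 15.0 × 0.002406 = 0.03609 m/d
Seepage velocity v = q / n = 0.03609 / 0.28 = 0.1289 m/d
L = v × T = 0.1289 × 90 = 11.60 m

11.6 m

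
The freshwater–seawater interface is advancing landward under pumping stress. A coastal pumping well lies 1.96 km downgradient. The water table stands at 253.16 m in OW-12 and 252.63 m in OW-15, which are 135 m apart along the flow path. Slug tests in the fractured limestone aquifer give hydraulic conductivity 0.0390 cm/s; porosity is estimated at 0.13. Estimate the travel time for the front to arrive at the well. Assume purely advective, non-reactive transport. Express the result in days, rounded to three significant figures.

Hydraulic gradient i = (253.16 − 252.63) / 135 = 0.53 / 135 = 0.003926
K = 0.0390 cm/s × 864 = 33.70 m/d
Specific discharge q = 33.70 × 0.003926 = 0.1323 m/d
Seepage velocity v = q / n = 0.1323 / 0.13 = 1.018 m/d
L = 1.96 km = 1960 m
t = L / v = 1960 / 1.018 = 1926 d

1930 days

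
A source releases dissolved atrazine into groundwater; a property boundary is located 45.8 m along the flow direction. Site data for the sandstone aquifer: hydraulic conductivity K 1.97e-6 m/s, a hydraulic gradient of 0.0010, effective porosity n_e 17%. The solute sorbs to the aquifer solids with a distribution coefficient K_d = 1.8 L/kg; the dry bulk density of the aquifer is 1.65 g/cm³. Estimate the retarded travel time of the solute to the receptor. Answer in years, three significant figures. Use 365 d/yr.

K = 1.97e-6 m/s × 86400 s/d = 0.1702 m/d
Darcy flux q = K·i = 0.1702 × 0.0010 = 1.702e-4 m/d
Seepage velocity v = q / n = 1.702e-4 / 0.17 = 0.001001 m/d
Retardation R = 1 + ρ_b·K_d/n = 1 + 1.65×1.8/0.17 = 18.47
Contaminant velocity v_c = v/R = 0.001001/18.47 = 5.421e-5 m/d
t = L/v_c = 45.8/5.421e-5 = 844900 d
   = 844900/365 = 2310 yr

2310 years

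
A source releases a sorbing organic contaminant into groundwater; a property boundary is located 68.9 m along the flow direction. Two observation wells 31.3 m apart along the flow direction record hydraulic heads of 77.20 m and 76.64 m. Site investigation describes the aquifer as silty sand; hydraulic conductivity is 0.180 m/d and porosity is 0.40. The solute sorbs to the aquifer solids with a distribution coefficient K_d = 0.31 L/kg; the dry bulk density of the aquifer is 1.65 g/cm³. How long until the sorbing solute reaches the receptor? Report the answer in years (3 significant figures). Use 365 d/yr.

53.4 years

Hydraulic gradient i = (77.20 − 76.64) / 31.3 = 0.56 / 31.3 = 0.01789
q = Ki = 0.180 × 0.01789 = 0.003220 m/d
Average linear velocity = 0.003220 / 0.40 = 0.008051 m/d
Retardation R = 1 + ρ_b·K_d/n = 1 + 1.65×0.31/0.40 = 2.279
Contaminant velocity v_c = v/R = 0.008051/2.279 = 0.003533 m/d
t = L/v_c = 68.9/0.003533 = 19500 d
   = 19500/365 = 53.4 yr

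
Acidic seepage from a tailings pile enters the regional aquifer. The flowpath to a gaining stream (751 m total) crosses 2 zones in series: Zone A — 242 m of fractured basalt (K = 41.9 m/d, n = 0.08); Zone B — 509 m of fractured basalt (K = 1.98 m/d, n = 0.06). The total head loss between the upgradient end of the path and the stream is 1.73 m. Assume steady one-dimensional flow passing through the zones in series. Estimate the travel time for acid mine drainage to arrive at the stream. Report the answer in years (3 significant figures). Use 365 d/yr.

20.8 years

Continuity: the same q passes through each zone, so ΔH = q·Σ(L_j/K_j) — the zones act as resistances in series.
Σ(L/K) = 242/41.9 + 509/1.98 = 5.776 + 257.1 = 262.8 d
q = ΔH / Σ(L/K) = 1.73 / 262.8 = 0.006582 m/d (same in every zone)
Zone A: v = q/n = 0.006582/0.08 = 0.08227 m/d → t_A = 242/0.08227 = 2941 d
Zone B: v = q/n = 0.006582/0.06 = 0.1097 m/d → t_B = 509/0.1097 = 4640 d
Total t = 2941 + 4640 = 7582 d
   = 7582 / 365 = 20.8 yr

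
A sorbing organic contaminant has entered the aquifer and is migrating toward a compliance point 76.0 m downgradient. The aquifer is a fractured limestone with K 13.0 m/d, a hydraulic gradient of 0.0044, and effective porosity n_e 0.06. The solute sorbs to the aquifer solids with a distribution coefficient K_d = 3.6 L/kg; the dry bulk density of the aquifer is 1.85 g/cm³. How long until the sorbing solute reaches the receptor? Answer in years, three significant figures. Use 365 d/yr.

Darcy flux q = K·i = 13.0 × 0.0044 = 0.05720 m/d
v = Ki/n = 13.0·0.0044/0.06 = 0.9533 m/d
Retardation R = 1 + ρ_b·K_d/n = 1 + 1.85×3.6/0.06 = 112.0
Contaminant velocity v_c = v/R = 0.9533/112.0 = 0.008512 m/d
t = L/v_c = 76.0/0.008512 = 8929 d
   = 8929/365 = 24.5 yr

24.5 years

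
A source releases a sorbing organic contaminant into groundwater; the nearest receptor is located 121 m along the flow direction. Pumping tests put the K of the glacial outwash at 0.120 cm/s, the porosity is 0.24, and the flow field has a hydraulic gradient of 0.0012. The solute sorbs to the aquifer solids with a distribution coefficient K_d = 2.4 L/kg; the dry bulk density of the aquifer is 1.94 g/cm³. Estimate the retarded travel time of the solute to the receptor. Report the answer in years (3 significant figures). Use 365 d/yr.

13.0 years

K = 0.120 cm/s × 864 = 103.7 m/d
q = Ki = 103.7 × 0.0012 = 0.1244 m/d
Average linear velocity = 0.1244 / 0.24 = 0.5184 m/d
Retardation R = 1 + ρ_b·K_d/n = 1 + 1.94×2.4/0.24 = 20.40
Contaminant velocity v_c = v/R = 0.5184/20.40 = 0.02541 m/d
t = L/v_c = 121/0.02541 = 4762 d
   = 4762/365 = 13.0 yr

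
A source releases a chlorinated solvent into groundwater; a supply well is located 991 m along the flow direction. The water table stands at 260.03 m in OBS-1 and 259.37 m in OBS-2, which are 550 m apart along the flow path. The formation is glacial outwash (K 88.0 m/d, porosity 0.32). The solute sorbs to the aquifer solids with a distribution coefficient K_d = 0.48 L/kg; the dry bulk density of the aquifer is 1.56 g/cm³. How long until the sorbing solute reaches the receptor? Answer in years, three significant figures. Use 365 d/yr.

Hydraulic gradient i = (260.03 − 259.37) / 550 = 0.66 / 550 = 0.001200
Specific discharge q = 88.0 × 0.001200 = 0.1056 m/d
v = Ki/n = 88.0·0.001200/0.32 = 0.3300 m/d
Retardation R = 1 + ρ_b·K_d/n = 1 + 1.56×0.48/0.32 = 3.340
Contaminant velocity v_c = v/R = 0.3300/3.340 = 0.09880 m/d
t = L/v_c = 991/0.09880 = 10030 d
   = 10030/365 = 27.5 yr

27.5 years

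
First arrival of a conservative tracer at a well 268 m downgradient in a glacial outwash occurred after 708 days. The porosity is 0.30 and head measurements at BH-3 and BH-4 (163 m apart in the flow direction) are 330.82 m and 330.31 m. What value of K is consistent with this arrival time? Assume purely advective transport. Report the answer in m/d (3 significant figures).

36.3 m/d

Hydraulic gradient i = (330.82 − 330.31) / 163 = 0.51 / 163 = 0.003129
v = L / t = 268 / 708 = 0.3785 m/d
K = v · n / i = 0.3785 × 0.30 / 0.003129 = 36.3 m/d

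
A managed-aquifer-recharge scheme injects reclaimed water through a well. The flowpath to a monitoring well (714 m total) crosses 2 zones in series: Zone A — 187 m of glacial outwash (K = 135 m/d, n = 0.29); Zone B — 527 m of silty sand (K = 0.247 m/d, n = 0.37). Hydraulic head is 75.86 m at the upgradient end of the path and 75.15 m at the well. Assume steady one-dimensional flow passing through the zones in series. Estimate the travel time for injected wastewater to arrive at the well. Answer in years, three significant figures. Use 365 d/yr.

Total head drop ΔH = 75.86 − 75.15 = 0.71 m
Continuity: the same q passes through each zone, so ΔH = q·Σ(L_j/K_j) — the zones act as resistances in series.
Σ(L/K) = 187/135 + 527/0.247 = 1.385 + 2134 = 2135 d
q = ΔH / Σ(L/K) = 0.71 / 2135 = 3.326e-4 m/d (same in every zone)
Zone A: v = q/n = 3.326e-4/0.29 = 0.001147 m/d → t_A = 187/0.001147 = 163100 d
Zone B: v = q/n = 3.326e-4/0.37 = 8.988e-4 m/d → t_B = 527/8.988e-4 = 586300 d
Total t = 163100 + 586300 = 749400 d
   = 749400 / 365 = 2050 yr

2050 years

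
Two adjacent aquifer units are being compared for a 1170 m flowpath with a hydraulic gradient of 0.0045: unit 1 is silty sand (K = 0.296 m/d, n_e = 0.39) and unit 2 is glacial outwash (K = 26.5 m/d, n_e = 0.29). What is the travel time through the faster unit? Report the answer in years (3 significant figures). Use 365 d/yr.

7.80 years

Unit 1 (silty sand): v = 0.296×0.0045/0.39 = 0.003415 m/d, t = 1170/0.003415 = 342600 d
Unit 2 (glacial outwash): v = 26.5×0.0045/0.29 = 0.4112 m/d, t = 1170/0.4112 = 2845 d
Faster: 2845 d / 365 = 7.80 yr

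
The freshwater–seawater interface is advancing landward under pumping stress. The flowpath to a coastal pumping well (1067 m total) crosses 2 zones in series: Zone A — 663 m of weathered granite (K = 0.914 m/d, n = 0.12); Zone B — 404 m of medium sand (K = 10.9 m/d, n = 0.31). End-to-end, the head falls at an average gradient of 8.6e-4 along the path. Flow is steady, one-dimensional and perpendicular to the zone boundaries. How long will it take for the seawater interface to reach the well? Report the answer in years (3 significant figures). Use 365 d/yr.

466 years

Steady 1-D flow in series ⇒ the Darcy flux q is identical in every zone and the zone head losses add (resistances L/K in series).
Σ(L/K) = 663/0.914 + 404/10.9 = 725.4 + 37.06 = 762.4 d
K_eq = L_total / Σ(L/K) = 1067 / 762.4 = 1.399 m/d
q = K_eq · i = 1.399 × 8.6e-4 = 0.001204 m/d (same in every zone)
Zone A: v = q/n = 0.001204/0.12 = 0.01003 m/d → t_A = 663/0.01003 = 66110 d
Zone B: v = q/n = 0.001204/0.31 = 0.003882 m/d → t_B = 404/0.003882 = 104100 d
Total t = 66110 + 104100 = 170200 d
   = 170200 / 365 = 466 yr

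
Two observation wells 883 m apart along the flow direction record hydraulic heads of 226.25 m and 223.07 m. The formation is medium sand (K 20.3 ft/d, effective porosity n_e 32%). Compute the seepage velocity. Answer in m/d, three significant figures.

Hydraulic gradient i = (226.25 − 223.07) / 883 = 3.18 / 883 = 0.003601
K = 20.3 ft/d × 0.3048 = 6.187 m/d
Specific discharge q = 6.187 × 0.003601 = 0.02228 m/d
Average linear velocity = 0.02228 / 0.32 = 0.06963 m/d

0.0696 m/d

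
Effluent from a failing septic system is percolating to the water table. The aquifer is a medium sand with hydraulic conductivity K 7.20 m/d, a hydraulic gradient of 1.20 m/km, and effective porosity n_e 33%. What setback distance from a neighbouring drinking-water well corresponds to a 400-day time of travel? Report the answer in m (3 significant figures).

10.5 m

Specific discharge q = 7.20 × 0.0012 = 0.008640 m/d
v_s = q/n_e = 0.008640/0.33 = 0.02618 m/d
L = v × T = 0.02618 × 400 = 10.47 m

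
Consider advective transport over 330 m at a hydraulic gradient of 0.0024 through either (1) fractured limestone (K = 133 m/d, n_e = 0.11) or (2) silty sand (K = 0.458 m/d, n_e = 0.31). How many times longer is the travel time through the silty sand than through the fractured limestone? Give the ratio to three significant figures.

Unit 1 (fractured limestone): v = 133×0.0024/0.11 = 2.902 m/d, t = 330/2.902 = 113.7 d
Unit 2 (silty sand): v = 0.458×0.0024/0.31 = 0.003546 m/d, t = 330/0.003546 = 93070 d
t(silty sand) / t(fractured limestone) = 93070/113.7 = 818

818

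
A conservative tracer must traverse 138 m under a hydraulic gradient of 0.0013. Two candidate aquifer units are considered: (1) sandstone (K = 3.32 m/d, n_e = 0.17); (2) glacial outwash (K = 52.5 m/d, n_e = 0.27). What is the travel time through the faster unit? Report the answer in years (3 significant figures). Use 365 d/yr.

1.50 years

Unit 1 (sandstone): v = 3.32×0.0013/0.17 = 0.02539 m/d, t = 138/0.02539 = 5436 d
Unit 2 (glacial outwash): v = 52.5×0.0013/0.27 = 0.2528 m/d, t = 138/0.2528 = 545.9 d
Faster: 545.9 d / 365 = 1.50 yr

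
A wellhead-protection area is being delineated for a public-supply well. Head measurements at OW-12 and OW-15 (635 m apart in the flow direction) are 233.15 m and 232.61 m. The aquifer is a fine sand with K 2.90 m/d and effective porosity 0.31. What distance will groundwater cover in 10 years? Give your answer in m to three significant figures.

29.0 m

Hydraulic gradient i = (233.15 − 232.61) / 635 = 0.54 / 635 = 8.504e-4
Specific discharge q = 2.90 × 8.504e-4 = 0.002466 m/d
Average linear velocity = 0.002466 / 0.31 = 0.007955 m/d
T = 10 yr × 365 = 3650 d
L = v × T = 0.007955 × 3650 = 29.04 m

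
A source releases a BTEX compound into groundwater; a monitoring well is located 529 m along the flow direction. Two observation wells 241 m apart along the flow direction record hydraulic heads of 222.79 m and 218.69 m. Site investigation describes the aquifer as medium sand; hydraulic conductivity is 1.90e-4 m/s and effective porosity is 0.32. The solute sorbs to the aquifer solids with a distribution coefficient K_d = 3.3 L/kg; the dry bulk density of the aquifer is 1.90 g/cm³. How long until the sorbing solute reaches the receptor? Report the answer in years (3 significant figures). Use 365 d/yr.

34.2 years

Hydraulic gradient i = (222.79 − 218.69) / 241 = 4.10 / 241 = 0.01701
K = 1.90e-4 m/s × 86400 s/d = 16.42 m/d
Darcy flux q = K·i = 16.42 × 0.01701 = 0.2793 m/d
v_s = q/n_e = 0.2793/0.32 = 0.8727 m/d
Retardation R = 1 + ρ_b·K_d/n = 1 + 1.90×3.3/0.32 = 20.59
Contaminant velocity v_c = v/R = 0.8727/20.59 = 0.04238 m/d
t = L/v_c = 529/0.04238 = 12480 d
   = 12480/365 = 34.2 yr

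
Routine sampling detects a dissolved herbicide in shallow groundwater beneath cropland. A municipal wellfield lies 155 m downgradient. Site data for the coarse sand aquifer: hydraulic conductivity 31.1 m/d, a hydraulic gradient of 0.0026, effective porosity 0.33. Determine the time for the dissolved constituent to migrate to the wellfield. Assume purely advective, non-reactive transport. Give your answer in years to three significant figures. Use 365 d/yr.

1.73 years

q = Ki = 31.1 × 0.0026 = 0.08086 m/d
v = Ki/n = 31.1·0.0026/0.33 = 0.2450 m/d
t = L / v = 155 / 0.2450 = 632.6 d
   = 632.6 / 365 = 1.73 yr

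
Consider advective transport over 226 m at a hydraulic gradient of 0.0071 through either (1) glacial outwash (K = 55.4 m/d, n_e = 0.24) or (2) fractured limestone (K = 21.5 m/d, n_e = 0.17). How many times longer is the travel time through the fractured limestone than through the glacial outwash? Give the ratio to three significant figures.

1.83

Unit 1 (glacial outwash): v = 55.4×0.0071/0.24 = 1.639 m/d, t = 226/1.639 = 137.9 d
Unit 2 (fractured limestone): v = 21.5×0.0071/0.17 = 0.8979 m/d, t = 226/0.8979 = 251.7 d
t(fractured limestone) / t(glacial outwash) = 251.7/137.9 = 1.83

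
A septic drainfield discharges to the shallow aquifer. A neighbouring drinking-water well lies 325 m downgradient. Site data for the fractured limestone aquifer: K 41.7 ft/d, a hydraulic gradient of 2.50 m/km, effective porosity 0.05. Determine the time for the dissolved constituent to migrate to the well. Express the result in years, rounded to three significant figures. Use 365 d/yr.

K = 41.7 ft/d × 0.3048 = 12.71 m/d
Specific discharge q = 12.71 × 0.0025 = 0.03178 m/d
v = Ki/n = 12.71·0.0025/0.05 = 0.6355 m/d
t = L / v = 325 / 0.6355 = 511.4 d
   = 511.4 / 365 = 1.40 yr

1.40 years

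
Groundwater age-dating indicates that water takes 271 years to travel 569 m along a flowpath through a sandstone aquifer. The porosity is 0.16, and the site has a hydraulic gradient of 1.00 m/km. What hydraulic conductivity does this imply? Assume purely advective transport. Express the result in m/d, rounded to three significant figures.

0.920 m/d

t = 271 years = 98920 d
v = L / t = 569 / 98920 = 0.005752 m/d
K = v · n / i = 0.005752 × 0.16 / 0.0010 = 0.920 m/d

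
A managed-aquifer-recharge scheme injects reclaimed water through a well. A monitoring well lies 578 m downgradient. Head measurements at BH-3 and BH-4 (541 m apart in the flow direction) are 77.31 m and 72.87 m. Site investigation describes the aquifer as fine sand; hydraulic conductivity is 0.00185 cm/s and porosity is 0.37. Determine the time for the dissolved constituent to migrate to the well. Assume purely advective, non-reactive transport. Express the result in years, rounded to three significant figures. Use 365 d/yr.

44.7 years

Hydraulic gradient i = (77.31 − 72.87) / 541 = 4.44 / 541 = 0.008207
K = 0.00185 cm/s × 864 = 1.598 m/d
Darcy flux q = K·i = 1.598 × 0.008207 = 0.01312 m/d
Seepage velocity v = q / n = 0.01312 / 0.37 = 0.03545 m/d
t = L / v = 578 / 0.03545 = 16300 d
   = 16300 / 365 = 44.7 yr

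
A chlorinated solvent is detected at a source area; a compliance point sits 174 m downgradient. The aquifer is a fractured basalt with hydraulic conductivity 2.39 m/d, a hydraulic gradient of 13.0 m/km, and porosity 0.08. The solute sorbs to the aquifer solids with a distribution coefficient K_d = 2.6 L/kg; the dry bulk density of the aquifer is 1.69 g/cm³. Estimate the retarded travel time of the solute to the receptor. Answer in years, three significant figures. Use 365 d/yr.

68.6 years

q = Ki = 2.39 × 0.013 = 0.03107 m/d
v_s = q/n_e = 0.03107/0.08 = 0.3884 m/d
Retardation R = 1 + ρ_b·K_d/n = 1 + 1.69×2.6/0.08 = 55.93
Contaminant velocity v_c = v/R = 0.3884/55.93 = 0.006945 m/d
t = L/v_c = 174/0.006945 = 25060 d
   = 25060/365 = 68.6 yr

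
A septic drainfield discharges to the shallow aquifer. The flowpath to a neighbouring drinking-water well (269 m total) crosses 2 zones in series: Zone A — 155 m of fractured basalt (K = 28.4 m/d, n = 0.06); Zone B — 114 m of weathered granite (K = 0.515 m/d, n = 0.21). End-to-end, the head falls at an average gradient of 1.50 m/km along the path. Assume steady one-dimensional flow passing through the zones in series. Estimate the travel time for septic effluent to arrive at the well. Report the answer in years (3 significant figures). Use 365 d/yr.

51.2 years

For zones in series the flux q is common to all zones; the equivalent conductivity is the harmonic (thickness-weighted) mean, K_eq = L_total / Σ(L_j/K_j).
Σ(L/K) = 155/28.4 + 114/0.515 = 5.458 + 221.4 = 226.8 d
K_eq = L_total / Σ(L/K) = 269 / 226.8 = 1.186 m/d
q = K_eq · i = 1.186 × 0.0015 = 0.001779 m/d (same in every zone)
Zone A: v = q/n = 0.001779/0.06 = 0.02965 m/d → t_A = 155/0.02965 = 5228 d
Zone B: v = q/n = 0.001779/0.21 = 0.008471 m/d → t_B = 114/0.008471 = 13460 d
Total t = 5228 + 13460 = 18680 d
   = 18680 / 365 = 51.2 yr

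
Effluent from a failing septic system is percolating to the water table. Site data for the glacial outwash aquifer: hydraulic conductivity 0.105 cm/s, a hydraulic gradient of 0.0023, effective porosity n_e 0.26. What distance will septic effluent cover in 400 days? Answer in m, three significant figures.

321 m

K = 0.105 cm/s × 864 = 90.72 m/d
q = Ki = 90.72 × 0.0023 = 0.2087 m/d
Seepage velocity v = q / n = 0.2087 / 0.26 = 0.8025 m/d
L = v × T = 0.8025 × 400 = 321.0 m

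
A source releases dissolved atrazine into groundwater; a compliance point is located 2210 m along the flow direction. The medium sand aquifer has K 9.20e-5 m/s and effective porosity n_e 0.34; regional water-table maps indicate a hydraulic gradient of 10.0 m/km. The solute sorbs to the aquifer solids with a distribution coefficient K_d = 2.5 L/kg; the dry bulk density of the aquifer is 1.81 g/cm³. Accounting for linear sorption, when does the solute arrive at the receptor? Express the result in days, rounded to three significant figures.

K = 9.20e-5 m/s × 86400 s/d = 7.949 m/d
Specific discharge q = 7.949 × 0.010 = 0.07949 m/d
Seepage velocity v = q / n = 0.07949 / 0.34 = 0.2338 m/d
Retardation R = 1 + ρ_b·K_d/n = 1 + 1.81×2.5/0.34 = 14.31
Contaminant velocity v_c = v/R = 0.2338/14.31 = 0.01634 m/d
t = L/v_c = 2210/0.01634 = 135300 d

135000 days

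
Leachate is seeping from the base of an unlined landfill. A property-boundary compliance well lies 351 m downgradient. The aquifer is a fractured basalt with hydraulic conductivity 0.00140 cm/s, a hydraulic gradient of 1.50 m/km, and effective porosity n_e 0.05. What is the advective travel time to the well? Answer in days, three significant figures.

K = 0.00140 cm/s × 864 = 1.210 m/d
Darcy flux q = K·i = 1.210 × 0.0015 = 0.001814 m/d
v = Ki/n = 1.210·0.0015/0.05 = 0.03629 m/d
t = L / v = 351 / 0.03629 = 9673 d

9670 days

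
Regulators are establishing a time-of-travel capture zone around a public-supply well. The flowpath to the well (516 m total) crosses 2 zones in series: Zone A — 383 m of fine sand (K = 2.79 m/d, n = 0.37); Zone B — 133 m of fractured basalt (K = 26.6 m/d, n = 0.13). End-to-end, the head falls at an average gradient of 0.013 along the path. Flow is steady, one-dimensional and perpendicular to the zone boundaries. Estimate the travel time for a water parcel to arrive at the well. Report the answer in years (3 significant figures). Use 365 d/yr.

Steady 1-D flow in series ⇒ the Darcy flux q is identical in every zone and the zone head losses add (resistances L/K in series).
Σ(L/K) = 383/2.79 + 133/26.6 = 137.3 + 5.000 = 142.3 d
K_eq = L_total / Σ(L/K) = 516 / 142.3 = 3.627 m/d
q = K_eq · i = 3.627 × 0.013 = 0.04715 m/d (same in every zone)
Zone A: v = q/n = 0.04715/0.37 = 0.1274 m/d → t_A = 383/0.1274 = 3006 d
Zone B: v = q/n = 0.04715/0.13 = 0.3627 m/d → t_B = 133/0.3627 = 366.7 d
Total t = 3006 + 366.7 = 3372 d
   = 3372 / 365 = 9.24 yr

9.24 years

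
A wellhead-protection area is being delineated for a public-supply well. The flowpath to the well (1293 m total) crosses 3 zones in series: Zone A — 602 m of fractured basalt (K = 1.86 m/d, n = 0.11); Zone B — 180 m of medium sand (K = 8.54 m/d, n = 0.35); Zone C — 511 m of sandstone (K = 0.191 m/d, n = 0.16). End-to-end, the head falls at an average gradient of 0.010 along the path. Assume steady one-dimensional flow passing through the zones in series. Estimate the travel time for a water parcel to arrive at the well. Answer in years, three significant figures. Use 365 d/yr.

135 years

For zones in series the flux q is common to all zones; the equivalent conductivity is the harmonic (thickness-weighted) mean, K_eq = L_total / Σ(L_j/K_j).
Σ(L/K) = 602/1.86 + 180/8.54 + 511/0.191 = 323.7 + 21.08 + 2675 = 3020 d
K_eq = L_total / Σ(L/K) = 1293 / 3020 = 0.4281 m/d
q = K_eq · i = 0.4281 × 0.010 = 0.004281 m/d (same in every zone)
Zone A: v = q/n = 0.004281/0.11 = 0.03892 m/d → t_A = 602/0.03892 = 15470 d
Zone B: v = q/n = 0.004281/0.35 = 0.01223 m/d → t_B = 180/0.01223 = 14720 d
Zone C: v = q/n = 0.004281/0.16 = 0.02676 m/d → t_C = 511/0.02676 = 19100 d
Total t = 15470 + 14720 + 19100 = 49280 d
   = 49280 / 365 = 135 yr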